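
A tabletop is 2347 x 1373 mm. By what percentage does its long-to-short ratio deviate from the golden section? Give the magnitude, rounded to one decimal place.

Ratio = 2347 / 1373 ≈ 1.7094.
Ideal golden ratio ≈ 1.6180. |1.7094 − 1.6180| / 1.6180 ≈ 5.65% → 5.6%.

5.6%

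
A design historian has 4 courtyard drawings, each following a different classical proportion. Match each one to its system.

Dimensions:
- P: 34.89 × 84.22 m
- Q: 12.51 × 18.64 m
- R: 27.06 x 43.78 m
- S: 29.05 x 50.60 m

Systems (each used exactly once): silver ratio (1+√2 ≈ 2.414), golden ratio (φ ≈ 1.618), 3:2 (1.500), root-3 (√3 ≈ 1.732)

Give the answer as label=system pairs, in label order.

Ratios: P ≈ 2.414; Q ≈ 1.490; R ≈ 1.618; S ≈ 1.742.
Targets: silver ratio ≈ 2.414; golden ratio ≈ 1.618; 3:2 ≈ 1.500; root-3 ≈ 1.732.

P=silver ratio, Q=3:2, R=golden ratio, S=root-3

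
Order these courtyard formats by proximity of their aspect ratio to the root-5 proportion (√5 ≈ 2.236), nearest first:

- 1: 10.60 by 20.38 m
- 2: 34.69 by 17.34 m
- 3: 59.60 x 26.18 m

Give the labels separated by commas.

1: 20.38/10.60 ≈ 1.923 → |1.923 − 2.236| = 0.313
2: 34.69/17.34 ≈ 2.001 → |2.001 − 2.236| = 0.235
3: 59.60/26.18 ≈ 2.277 → |2.277 − 2.236| = 0.041

3, 2, 1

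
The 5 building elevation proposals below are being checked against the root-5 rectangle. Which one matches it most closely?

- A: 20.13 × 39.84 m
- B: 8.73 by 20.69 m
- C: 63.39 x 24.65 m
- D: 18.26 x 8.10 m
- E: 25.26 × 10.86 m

Target root-5 ≈ 2.236.
A: 1.979 (Δ0.257)  B: 2.370 (Δ0.134)  C: 2.572 (Δ0.336)  D: 2.254 (Δ0.018)  E: 2.326 (Δ0.090)

D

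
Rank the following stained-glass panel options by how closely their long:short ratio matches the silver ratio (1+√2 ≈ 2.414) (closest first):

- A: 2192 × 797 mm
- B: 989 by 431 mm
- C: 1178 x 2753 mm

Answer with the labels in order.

A: 2192/797 ≈ 2.750 → |2.750 − 2.414| = 0.336
B: 989/431 ≈ 2.295 → |2.295 − 2.414| = 0.119
C: 2753/1178 ≈ 2.337 → |2.337 − 2.414| = 0.077

C, B, A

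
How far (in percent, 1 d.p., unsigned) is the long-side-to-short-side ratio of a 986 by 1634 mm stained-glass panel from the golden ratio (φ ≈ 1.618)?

Ratio = 1634 / 986 ≈ 1.6572.
Ideal golden ratio ≈ 1.6180. |1.6572 − 1.6180| / 1.6180 ≈ 2.42% → 2.4%.

2.4%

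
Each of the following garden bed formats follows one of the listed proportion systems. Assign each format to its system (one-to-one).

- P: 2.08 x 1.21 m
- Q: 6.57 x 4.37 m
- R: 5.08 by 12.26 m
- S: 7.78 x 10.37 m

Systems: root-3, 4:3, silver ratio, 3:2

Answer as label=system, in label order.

P=root-3, Q=3:2, R=silver ratio, S=4:3

Ratios: P ≈ 1.719; Q ≈ 1.503; R ≈ 2.413; S ≈ 1.333.
Targets: root-3 ≈ 1.732; 4:3 ≈ 1.333; silver ratio ≈ 2.414; 3:2 ≈ 1.500.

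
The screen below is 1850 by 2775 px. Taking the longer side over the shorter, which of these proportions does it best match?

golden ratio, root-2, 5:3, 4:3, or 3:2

3:2

2775/1850 ≈ 1.500. Nearest candidates are 3:2 (1.500, off by 0.000) and root-2 (1.414, off by 0.086).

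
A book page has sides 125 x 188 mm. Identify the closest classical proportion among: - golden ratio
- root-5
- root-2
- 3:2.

188/125 ≈ 1.504. Nearest candidates are 3:2 (1.500, off by 0.004) and root-2 (1.414, off by 0.090).

3:2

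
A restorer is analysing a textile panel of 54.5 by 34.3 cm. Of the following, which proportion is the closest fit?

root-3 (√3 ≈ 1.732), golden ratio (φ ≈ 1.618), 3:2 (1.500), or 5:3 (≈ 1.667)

54.5/34.3 ≈ 1.589. Nearest candidates are golden ratio (1.618, off by 0.029) and 5:3 (1.667, off by 0.078).

golden ratio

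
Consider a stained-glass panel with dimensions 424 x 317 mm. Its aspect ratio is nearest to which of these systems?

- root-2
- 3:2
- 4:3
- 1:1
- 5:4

Ratio = 424 / 317 ≈ 1.338.
Distances: root-2 1.414 (Δ 0.076); 3:2 1.500 (Δ 0.162); 4:3 1.333 (Δ 0.005); 1:1 1.000 (Δ 0.338); 5:4 1.250 (Δ 0.088).

4:3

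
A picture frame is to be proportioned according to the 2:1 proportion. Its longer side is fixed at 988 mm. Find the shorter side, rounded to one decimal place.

494.0 mm

2:1 = 2.00000.
Shorter side = 988 ÷ 2.00000 ≈ 494.000 → 494.0 mm.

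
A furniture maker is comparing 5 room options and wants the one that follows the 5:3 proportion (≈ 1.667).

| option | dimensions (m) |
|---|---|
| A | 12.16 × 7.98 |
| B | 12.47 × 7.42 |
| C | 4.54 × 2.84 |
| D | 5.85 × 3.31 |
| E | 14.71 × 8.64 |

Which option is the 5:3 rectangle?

Ratios (long/short): A ≈ 1.524; B ≈ 1.681; C ≈ 1.599; D ≈ 1.767; E ≈ 1.703.
5:3 ≈ 1.667; option B is nearest (Δ 0.014).

B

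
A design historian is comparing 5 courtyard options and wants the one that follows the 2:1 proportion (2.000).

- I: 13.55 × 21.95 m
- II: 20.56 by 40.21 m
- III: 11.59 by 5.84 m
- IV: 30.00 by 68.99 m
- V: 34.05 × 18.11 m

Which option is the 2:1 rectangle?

Target 2:1 ≈ 2.000.
I: 1.620 (Δ0.380)  II: 1.956 (Δ0.044)  III: 1.985 (Δ0.015)  IV: 2.300 (Δ0.300)  V: 1.880 (Δ0.120)

III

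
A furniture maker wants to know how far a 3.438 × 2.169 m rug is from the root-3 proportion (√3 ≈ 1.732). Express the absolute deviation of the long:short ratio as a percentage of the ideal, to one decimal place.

Ratio = 3.438 / 2.169 ≈ 1.5851.
Ideal root-3 ≈ 1.7321. |1.5851 − 1.7321| / 1.7321 ≈ 8.49% → 8.5%.

8.5%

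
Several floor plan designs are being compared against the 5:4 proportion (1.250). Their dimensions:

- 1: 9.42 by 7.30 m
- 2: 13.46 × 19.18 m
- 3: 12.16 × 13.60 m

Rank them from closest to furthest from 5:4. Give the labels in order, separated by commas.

1, 3, 2

1: 9.42/7.30 ≈ 1.290 → |1.290 − 1.250| = 0.040
2: 19.18/13.46 ≈ 1.425 → |1.425 − 1.250| = 0.175
3: 13.60/12.16 ≈ 1.118 → |1.118 − 1.250| = 0.132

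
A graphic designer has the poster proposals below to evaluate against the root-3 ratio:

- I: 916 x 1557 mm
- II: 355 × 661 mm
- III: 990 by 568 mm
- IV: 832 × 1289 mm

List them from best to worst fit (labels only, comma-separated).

III, I, II, IV

I: 1557/916 ≈ 1.700 → |1.700 − 1.732| = 0.032
II: 661/355 ≈ 1.862 → |1.862 − 1.732| = 0.130
III: 990/568 ≈ 1.743 → |1.743 − 1.732| = 0.011
IV: 1289/832 ≈ 1.549 → |1.549 − 1.732| = 0.183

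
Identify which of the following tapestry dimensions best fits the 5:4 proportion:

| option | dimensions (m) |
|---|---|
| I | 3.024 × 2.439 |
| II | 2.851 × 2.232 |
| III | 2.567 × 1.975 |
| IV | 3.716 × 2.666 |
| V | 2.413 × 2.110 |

Target 5:4 ≈ 1.250.
I: 1.240 (Δ0.010)  II: 1.277 (Δ0.027)  III: 1.300 (Δ0.050)  IV: 1.394 (Δ0.144)  V: 1.144 (Δ0.106)

I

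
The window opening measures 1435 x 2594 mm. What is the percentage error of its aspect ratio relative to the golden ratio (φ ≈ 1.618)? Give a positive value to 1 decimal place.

Ratio = 2594 / 1435 ≈ 1.8077.
Ideal golden ratio ≈ 1.6180. |1.8077 − 1.6180| / 1.6180 ≈ 11.72% → 11.7%.

11.7%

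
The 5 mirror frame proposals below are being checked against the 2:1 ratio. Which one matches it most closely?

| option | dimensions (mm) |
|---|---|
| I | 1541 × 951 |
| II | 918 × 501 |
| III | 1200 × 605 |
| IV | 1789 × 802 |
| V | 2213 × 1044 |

III

Target 2:1 ≈ 2.000.
I: 1.620 (Δ0.380)  II: 1.832 (Δ0.168)  III: 1.983 (Δ0.017)  IV: 2.231 (Δ0.231)  V: 2.120 (Δ0.120)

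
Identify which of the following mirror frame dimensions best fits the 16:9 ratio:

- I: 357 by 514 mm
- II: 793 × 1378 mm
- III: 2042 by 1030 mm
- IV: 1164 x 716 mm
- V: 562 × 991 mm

Target 16:9 ≈ 1.778.
I: 1.440 (Δ0.338)  II: 1.738 (Δ0.040)  III: 1.983 (Δ0.205)  IV: 1.626 (Δ0.152)  V: 1.763 (Δ0.015)

V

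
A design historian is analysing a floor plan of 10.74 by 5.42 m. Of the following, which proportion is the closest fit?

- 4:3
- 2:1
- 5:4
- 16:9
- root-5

Ratio = 10.74 / 5.42 ≈ 1.982.
Distances: 4:3 1.333 (Δ 0.649); 2:1 2.000 (Δ 0.018); 5:4 1.250 (Δ 0.732); 16:9 1.778 (Δ 0.204); root-5 2.236 (Δ 0.254).

2:1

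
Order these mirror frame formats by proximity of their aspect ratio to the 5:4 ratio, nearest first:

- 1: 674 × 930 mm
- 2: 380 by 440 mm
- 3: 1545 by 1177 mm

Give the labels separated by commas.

3, 2, 1

1: 930/674 ≈ 1.380 → |1.380 − 1.250| = 0.130
2: 440/380 ≈ 1.158 → |1.158 − 1.250| = 0.092
3: 1545/1177 ≈ 1.313 → |1.313 − 1.250| = 0.063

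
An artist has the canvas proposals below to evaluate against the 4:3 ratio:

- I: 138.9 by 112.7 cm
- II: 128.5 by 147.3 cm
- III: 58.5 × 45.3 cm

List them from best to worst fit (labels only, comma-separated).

III, I, II

I: 138.9/112.7 ≈ 1.232 → |1.232 − 1.333| = 0.101
II: 147.3/128.5 ≈ 1.146 → |1.146 − 1.333| = 0.187
III: 58.5/45.3 ≈ 1.291 → |1.291 − 1.333| = 0.042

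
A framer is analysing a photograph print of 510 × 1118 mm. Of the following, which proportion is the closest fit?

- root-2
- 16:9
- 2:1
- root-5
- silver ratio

root-5

Ratio = 1118 / 510 ≈ 2.192.
Distances: root-2 1.414 (Δ 0.778); 16:9 1.778 (Δ 0.414); 2:1 2.000 (Δ 0.192); root-5 2.236 (Δ 0.044); silver ratio 2.414 (Δ 0.222).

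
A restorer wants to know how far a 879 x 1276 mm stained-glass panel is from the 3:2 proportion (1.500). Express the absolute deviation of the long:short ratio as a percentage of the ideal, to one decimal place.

Ratio = 1276 / 879 ≈ 1.4516.
Ideal 3:2 = 1.5000. |1.4516 − 1.5000| / 1.5000 ≈ 3.23% → 3.2%.

3.2%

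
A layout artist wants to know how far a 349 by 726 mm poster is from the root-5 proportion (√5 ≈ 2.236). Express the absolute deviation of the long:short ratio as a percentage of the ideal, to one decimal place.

7.0%

Ratio = 726 / 349 ≈ 2.0802.
Ideal root-5 ≈ 2.2361. |2.0802 − 2.2361| / 2.2361 ≈ 6.97% → 7.0%.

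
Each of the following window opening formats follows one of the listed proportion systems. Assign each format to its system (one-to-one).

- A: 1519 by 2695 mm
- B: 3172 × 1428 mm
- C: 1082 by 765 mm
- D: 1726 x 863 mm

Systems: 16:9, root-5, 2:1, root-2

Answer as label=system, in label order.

A=16:9, B=root-5, C=root-2, D=2:1

Ratios: A ≈ 1.774; B ≈ 2.221; C ≈ 1.414; D ≈ 2.000.
Targets: 16:9 ≈ 1.778; root-5 ≈ 2.236; 2:1 ≈ 2.000; root-2 ≈ 1.414.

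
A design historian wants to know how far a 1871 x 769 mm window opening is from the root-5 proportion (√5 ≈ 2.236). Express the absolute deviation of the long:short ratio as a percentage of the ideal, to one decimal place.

Ratio = 1871 / 769 ≈ 2.4330.
Ideal root-5 ≈ 2.2361. |2.4330 − 2.2361| / 2.2361 ≈ 8.81% → 8.8%.

8.8%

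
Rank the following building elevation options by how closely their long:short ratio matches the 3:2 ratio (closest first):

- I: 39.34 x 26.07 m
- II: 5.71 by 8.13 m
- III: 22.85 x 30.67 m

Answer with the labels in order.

Ratios: I = 39.34 / 26.07 ≈ 1.509; II = 8.13 / 5.71 ≈ 1.424; III = 30.67 / 22.85 ≈ 1.342.
|Δ from 1.500|: I 0.009; II 0.076; III 0.158.

I, II, III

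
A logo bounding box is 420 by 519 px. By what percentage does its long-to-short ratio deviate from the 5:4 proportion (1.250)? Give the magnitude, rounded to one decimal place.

1.1%

Ratio = 519 / 420 ≈ 1.2357.
Ideal 5:4 = 1.2500. |1.2357 − 1.2500| / 1.2500 ≈ 1.14% → 1.1%.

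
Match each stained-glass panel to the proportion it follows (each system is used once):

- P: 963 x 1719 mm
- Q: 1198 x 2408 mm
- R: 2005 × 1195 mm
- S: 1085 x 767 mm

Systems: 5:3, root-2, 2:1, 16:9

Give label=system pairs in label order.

Ratios: P ≈ 1.785; Q ≈ 2.010; R ≈ 1.678; S ≈ 1.415.
Targets: 5:3 ≈ 1.667; root-2 ≈ 1.414; 2:1 ≈ 2.000; 16:9 ≈ 1.778.

P=16:9, Q=2:1, R=5:3, S=root-2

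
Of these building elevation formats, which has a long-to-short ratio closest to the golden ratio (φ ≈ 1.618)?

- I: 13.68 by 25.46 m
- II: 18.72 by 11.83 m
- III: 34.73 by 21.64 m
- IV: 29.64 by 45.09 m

Ratios (long/short): I ≈ 1.861; II ≈ 1.582; III ≈ 1.605; IV ≈ 1.521.
golden ratio ≈ 1.618; option III is nearest (Δ 0.013).

III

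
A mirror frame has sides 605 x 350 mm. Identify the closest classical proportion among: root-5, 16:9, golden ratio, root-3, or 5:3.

605/350 ≈ 1.729. Nearest candidates are root-3 (1.732, off by 0.003) and 16:9 (1.778, off by 0.049).

root-3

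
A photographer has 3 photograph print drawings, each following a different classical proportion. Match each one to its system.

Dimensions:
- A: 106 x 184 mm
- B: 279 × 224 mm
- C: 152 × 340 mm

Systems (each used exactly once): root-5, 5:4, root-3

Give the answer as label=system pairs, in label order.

Ratios: A ≈ 1.736; B ≈ 1.246; C ≈ 2.237.
Targets: root-5 ≈ 2.236; 5:4 ≈ 1.250; root-3 ≈ 1.732.

A=root-3, B=5:4, C=root-5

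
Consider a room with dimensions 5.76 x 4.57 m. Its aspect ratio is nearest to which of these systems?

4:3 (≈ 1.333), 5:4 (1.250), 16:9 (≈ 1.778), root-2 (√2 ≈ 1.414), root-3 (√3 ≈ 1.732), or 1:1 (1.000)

5.76/4.57 ≈ 1.260. Nearest candidates are 5:4 (1.250, off by 0.010) and 4:3 (1.333, off by 0.073).

5:4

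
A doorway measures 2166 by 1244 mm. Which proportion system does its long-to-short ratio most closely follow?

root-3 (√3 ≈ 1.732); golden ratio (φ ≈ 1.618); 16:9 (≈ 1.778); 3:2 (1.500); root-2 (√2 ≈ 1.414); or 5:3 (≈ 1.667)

2166/1244 ≈ 1.741. Nearest candidates are root-3 (1.732, off by 0.009) and 16:9 (1.778, off by 0.037).

root-3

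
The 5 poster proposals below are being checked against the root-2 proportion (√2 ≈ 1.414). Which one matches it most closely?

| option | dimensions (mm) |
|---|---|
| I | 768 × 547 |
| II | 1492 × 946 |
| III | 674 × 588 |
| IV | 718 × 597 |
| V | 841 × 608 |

I

Ratios (long/short): I ≈ 1.404; II ≈ 1.577; III ≈ 1.146; IV ≈ 1.203; V ≈ 1.383.
root-2 ≈ 1.414; option I is nearest (Δ 0.010).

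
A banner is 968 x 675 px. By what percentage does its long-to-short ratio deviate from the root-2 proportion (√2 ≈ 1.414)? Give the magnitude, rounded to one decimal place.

Ratio = 968 / 675 ≈ 1.4341.
Ideal root-2 ≈ 1.4142. |1.4341 − 1.4142| / 1.4142 ≈ 1.41% → 1.4%.

1.4%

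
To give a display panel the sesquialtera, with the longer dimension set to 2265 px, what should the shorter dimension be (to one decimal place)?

3:2 = 1.50000.
Shorter side = 2265 ÷ 1.50000 ≈ 1510.000 → 1510.0 px.

1510.0 px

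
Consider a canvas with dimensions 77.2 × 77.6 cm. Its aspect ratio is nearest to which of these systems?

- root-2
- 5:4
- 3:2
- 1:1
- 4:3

1:1

Ratio = 77.6 / 77.2 ≈ 1.005.
Distances: root-2 1.414 (Δ 0.409); 5:4 1.250 (Δ 0.245); 3:2 1.500 (Δ 0.495); 1:1 1.000 (Δ 0.005); 4:3 1.333 (Δ 0.328).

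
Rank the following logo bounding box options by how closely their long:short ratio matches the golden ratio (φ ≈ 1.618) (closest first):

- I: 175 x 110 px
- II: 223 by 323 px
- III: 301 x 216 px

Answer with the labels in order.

I, II, III

I: 175/110 ≈ 1.591 → |1.591 − 1.618| = 0.027
II: 323/223 ≈ 1.448 → |1.448 − 1.618| = 0.170
III: 301/216 ≈ 1.394 → |1.394 − 1.618| = 0.224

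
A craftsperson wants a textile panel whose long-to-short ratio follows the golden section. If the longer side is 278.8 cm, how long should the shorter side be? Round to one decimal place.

172.3 cm

golden ratio ≈ 1.61803.
Shorter side = 278.8 ÷ 1.61803 ≈ 172.308 → 172.3 cm.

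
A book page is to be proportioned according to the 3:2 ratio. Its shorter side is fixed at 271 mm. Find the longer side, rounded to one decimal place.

406.5 mm

3:2 = 1.50000.
Longer side = 271 × 1.50000 ≈ 406.500 → 406.5 mm.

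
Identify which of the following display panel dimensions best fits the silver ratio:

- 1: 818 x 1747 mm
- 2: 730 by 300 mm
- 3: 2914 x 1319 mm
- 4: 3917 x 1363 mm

Target silver ratio ≈ 2.414.
1: 2.136 (Δ0.278)  2: 2.433 (Δ0.019)  3: 2.209 (Δ0.205)  4: 2.874 (Δ0.460)

2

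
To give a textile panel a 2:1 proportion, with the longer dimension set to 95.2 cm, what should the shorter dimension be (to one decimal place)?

2:1 = 2.00000.
Shorter side = 95.2 ÷ 2.00000 ≈ 47.600 → 47.6 cm.

47.6 cm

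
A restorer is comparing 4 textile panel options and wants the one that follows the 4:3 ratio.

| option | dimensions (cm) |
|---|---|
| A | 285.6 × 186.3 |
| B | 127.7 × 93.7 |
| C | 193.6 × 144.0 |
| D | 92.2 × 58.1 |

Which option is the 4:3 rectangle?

Target 4:3 ≈ 1.333.
A: 1.533 (Δ0.200)  B: 1.363 (Δ0.030)  C: 1.344 (Δ0.011)  D: 1.587 (Δ0.254)

C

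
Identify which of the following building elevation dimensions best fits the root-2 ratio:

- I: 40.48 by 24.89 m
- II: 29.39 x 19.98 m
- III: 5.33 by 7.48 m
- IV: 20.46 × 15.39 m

Ratios (long/short): I ≈ 1.626; II ≈ 1.471; III ≈ 1.403; IV ≈ 1.329.
root-2 ≈ 1.414; option III is nearest (Δ 0.011).

III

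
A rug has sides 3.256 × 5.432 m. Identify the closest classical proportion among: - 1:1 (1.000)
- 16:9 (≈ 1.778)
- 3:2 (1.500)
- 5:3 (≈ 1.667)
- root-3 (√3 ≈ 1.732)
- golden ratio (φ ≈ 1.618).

5.432/3.256 ≈ 1.668. Nearest candidates are 5:3 (1.667, off by 0.001) and golden ratio (1.618, off by 0.050).

5:3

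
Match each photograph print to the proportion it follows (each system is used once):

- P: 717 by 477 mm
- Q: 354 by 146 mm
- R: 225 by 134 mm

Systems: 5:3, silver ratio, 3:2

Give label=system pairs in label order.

P=3:2, Q=silver ratio, R=5:3

Ratios: P ≈ 1.503; Q ≈ 2.425; R ≈ 1.679.
Targets: 5:3 ≈ 1.667; silver ratio ≈ 2.414; 3:2 ≈ 1.500.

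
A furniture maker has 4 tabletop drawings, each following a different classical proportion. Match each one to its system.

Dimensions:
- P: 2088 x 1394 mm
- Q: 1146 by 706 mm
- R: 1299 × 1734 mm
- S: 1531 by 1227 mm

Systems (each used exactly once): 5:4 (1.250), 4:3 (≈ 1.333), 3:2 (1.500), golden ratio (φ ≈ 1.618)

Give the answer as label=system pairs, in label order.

P=3:2, Q=golden ratio, R=4:3, S=5:4

Ratios: P ≈ 1.498; Q ≈ 1.623; R ≈ 1.335; S ≈ 1.248.
Targets: 5:4 ≈ 1.250; 4:3 ≈ 1.333; 3:2 ≈ 1.500; golden ratio ≈ 1.618.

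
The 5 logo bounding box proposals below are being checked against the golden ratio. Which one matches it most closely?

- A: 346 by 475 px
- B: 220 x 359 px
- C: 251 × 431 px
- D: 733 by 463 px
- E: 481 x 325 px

B

Ratios (long/short): A ≈ 1.373; B ≈ 1.632; C ≈ 1.717; D ≈ 1.583; E ≈ 1.480.
golden ratio ≈ 1.618; option B is nearest (Δ 0.014).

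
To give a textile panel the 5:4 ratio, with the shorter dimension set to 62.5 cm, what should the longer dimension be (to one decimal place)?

5:4 = 1.25000.
Longer side = 62.5 × 1.25000 ≈ 78.125 → 78.1 cm.

78.1 cm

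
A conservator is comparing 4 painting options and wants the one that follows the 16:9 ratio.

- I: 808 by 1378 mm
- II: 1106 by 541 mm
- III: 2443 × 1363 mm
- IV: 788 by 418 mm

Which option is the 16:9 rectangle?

III

Target 16:9 ≈ 1.778.
I: 1.705 (Δ0.073)  II: 2.044 (Δ0.266)  III: 1.792 (Δ0.014)  IV: 1.885 (Δ0.107)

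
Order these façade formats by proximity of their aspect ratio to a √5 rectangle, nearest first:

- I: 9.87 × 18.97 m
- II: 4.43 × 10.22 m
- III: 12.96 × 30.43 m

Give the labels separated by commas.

I: 18.97/9.87 ≈ 1.922 → |1.922 − 2.236| = 0.314
II: 10.22/4.43 ≈ 2.307 → |2.307 − 2.236| = 0.071
III: 30.43/12.96 ≈ 2.348 → |2.348 − 2.236| = 0.112

II, III, I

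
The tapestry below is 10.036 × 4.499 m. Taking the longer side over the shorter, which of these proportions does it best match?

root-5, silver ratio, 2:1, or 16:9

Ratio = 10.036 / 4.499 ≈ 2.231.
Distances: root-5 2.236 (Δ 0.005); silver ratio 2.414 (Δ 0.183); 2:1 2.000 (Δ 0.231); 16:9 1.778 (Δ 0.453).

root-5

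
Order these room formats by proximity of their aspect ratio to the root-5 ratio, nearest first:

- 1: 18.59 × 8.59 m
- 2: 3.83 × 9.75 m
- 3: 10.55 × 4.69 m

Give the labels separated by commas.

Ratios: 1 = 18.59 / 8.59 ≈ 2.164; 2 = 9.75 / 3.83 ≈ 2.546; 3 = 10.55 / 4.69 ≈ 2.249.
|Δ from 2.236|: 1 0.072; 2 0.310; 3 0.013.

3, 1, 2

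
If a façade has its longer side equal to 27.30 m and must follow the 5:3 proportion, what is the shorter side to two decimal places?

16.38 m

5:3 ≈ 1.66667.
Shorter side = 27.30 ÷ 1.66667 ≈ 16.3800 → 16.38 m.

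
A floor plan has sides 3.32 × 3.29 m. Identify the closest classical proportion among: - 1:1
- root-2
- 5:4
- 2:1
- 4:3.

1:1

Ratio = 3.32 / 3.29 ≈ 1.009.
Distances: 1:1 1.000 (Δ 0.009); root-2 1.414 (Δ 0.405); 5:4 1.250 (Δ 0.241); 2:1 2.000 (Δ 0.991); 4:3 1.333 (Δ 0.324).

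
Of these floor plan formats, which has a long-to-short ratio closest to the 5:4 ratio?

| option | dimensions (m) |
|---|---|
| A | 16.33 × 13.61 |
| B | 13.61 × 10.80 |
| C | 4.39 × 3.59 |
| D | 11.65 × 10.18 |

Ratios (long/short): A ≈ 1.200; B ≈ 1.260; C ≈ 1.223; D ≈ 1.144.
5:4 ≈ 1.250; option B is nearest (Δ 0.010).

B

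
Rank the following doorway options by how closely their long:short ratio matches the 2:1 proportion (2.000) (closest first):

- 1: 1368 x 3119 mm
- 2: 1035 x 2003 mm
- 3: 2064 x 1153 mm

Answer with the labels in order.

2, 3, 1

1: 3119/1368 ≈ 2.280 → |2.280 − 2.000| = 0.280
2: 2003/1035 ≈ 1.935 → |1.935 − 2.000| = 0.065
3: 2064/1153 ≈ 1.790 → |1.790 − 2.000| = 0.210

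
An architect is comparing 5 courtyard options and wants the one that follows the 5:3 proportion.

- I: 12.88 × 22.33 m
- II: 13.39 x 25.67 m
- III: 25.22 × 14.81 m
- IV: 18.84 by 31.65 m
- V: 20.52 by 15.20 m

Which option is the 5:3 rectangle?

Target 5:3 ≈ 1.667.
I: 1.734 (Δ0.067)  II: 1.917 (Δ0.250)  III: 1.703 (Δ0.036)  IV: 1.680 (Δ0.013)  V: 1.350 (Δ0.317)

IV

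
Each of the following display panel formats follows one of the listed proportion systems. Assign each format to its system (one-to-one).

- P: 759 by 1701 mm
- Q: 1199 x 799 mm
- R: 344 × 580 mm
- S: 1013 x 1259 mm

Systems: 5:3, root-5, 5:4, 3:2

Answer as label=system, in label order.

P = 1701/759 ≈ 2.241 → root-5 (2.236)
Q = 1199/799 ≈ 1.501 → 3:2 (1.500)
R = 580/344 ≈ 1.686 → 5:3 (1.667)
S = 1259/1013 ≈ 1.243 → 5:4 (1.250)

P=root-5, Q=3:2, R=5:3, S=5:4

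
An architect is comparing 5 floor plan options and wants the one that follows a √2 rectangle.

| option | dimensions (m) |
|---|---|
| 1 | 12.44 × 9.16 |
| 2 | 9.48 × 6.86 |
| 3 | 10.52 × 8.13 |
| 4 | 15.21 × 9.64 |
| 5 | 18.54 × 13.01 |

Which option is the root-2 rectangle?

Ratios (long/short): 1 ≈ 1.358; 2 ≈ 1.382; 3 ≈ 1.294; 4 ≈ 1.578; 5 ≈ 1.425.
root-2 ≈ 1.414; option 5 is nearest (Δ 0.011).

5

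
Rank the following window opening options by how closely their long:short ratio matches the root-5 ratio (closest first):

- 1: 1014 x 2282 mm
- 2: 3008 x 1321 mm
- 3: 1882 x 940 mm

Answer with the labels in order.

1: 2282/1014 ≈ 2.250 → |2.250 − 2.236| = 0.014
2: 3008/1321 ≈ 2.277 → |2.277 − 2.236| = 0.041
3: 1882/940 ≈ 2.002 → |2.002 − 2.236| = 0.234

1, 2, 3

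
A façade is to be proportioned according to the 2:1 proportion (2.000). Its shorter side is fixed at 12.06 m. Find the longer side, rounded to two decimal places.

2:1 = 2.00000.
Longer side = 12.06 × 2.00000 ≈ 24.1200 → 24.12 m.

24.12 m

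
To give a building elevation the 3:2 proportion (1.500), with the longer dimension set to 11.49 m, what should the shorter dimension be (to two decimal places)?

7.66 m

3:2 = 1.50000.
Shorter side = 11.49 ÷ 1.50000 ≈ 7.6600 → 7.66 m.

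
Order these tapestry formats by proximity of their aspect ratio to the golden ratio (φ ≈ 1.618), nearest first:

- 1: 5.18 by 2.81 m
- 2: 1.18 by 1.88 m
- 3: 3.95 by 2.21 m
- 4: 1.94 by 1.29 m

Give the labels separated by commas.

2, 4, 3, 1

1: 5.18/2.81 ≈ 1.843 → |1.843 − 1.618| = 0.225
2: 1.88/1.18 ≈ 1.593 → |1.593 − 1.618| = 0.025
3: 3.95/2.21 ≈ 1.787 → |1.787 − 1.618| = 0.169
4: 1.94/1.29 ≈ 1.504 → |1.504 − 1.618| = 0.114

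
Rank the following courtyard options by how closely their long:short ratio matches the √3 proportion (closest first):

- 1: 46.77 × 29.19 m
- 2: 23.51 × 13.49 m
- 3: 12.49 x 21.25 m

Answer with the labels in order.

2, 3, 1

1: 46.77/29.19 ≈ 1.602 → |1.602 − 1.732| = 0.130
2: 23.51/13.49 ≈ 1.743 → |1.743 − 1.732| = 0.011
3: 21.25/12.49 ≈ 1.701 → |1.701 − 1.732| = 0.031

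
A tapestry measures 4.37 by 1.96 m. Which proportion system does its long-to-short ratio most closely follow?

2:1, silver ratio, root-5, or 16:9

root-5

Ratio = 4.37 / 1.96 ≈ 2.230.
Distances: 2:1 2.000 (Δ 0.230); silver ratio 2.414 (Δ 0.184); root-5 2.236 (Δ 0.006); 16:9 1.778 (Δ 0.452).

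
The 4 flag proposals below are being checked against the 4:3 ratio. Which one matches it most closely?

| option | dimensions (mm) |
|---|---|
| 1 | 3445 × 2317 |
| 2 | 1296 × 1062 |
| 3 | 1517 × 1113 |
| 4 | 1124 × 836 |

Target 4:3 ≈ 1.333.
1: 1.487 (Δ0.154)  2: 1.220 (Δ0.113)  3: 1.363 (Δ0.030)  4: 1.344 (Δ0.011)

4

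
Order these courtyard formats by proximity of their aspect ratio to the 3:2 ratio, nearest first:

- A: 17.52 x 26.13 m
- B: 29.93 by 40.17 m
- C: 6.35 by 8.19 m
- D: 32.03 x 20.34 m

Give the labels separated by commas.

Ratios: A = 26.13 / 17.52 ≈ 1.491; B = 40.17 / 29.93 ≈ 1.342; C = 8.19 / 6.35 ≈ 1.290; D = 32.03 / 20.34 ≈ 1.575.
|Δ from 1.500|: A 0.009; B 0.158; C 0.210; D 0.075.

A, D, B, C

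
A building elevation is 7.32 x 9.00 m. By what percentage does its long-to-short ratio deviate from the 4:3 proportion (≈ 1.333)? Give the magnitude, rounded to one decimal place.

7.8%

Ratio = 9.00 / 7.32 ≈ 1.2295.
Ideal 4:3 ≈ 1.3333. |1.2295 − 1.3333| / 1.3333 ≈ 7.79% → 7.8%.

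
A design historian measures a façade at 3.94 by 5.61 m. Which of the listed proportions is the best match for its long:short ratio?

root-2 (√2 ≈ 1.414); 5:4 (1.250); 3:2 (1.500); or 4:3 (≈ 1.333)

root-2

5.61/3.94 ≈ 1.424. Nearest candidates are root-2 (1.414, off by 0.010) and 3:2 (1.500, off by 0.076).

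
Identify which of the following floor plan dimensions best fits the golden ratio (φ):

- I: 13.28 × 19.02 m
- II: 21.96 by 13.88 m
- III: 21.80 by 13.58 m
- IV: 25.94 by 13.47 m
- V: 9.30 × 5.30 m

III

Target golden ratio ≈ 1.618.
I: 1.432 (Δ0.186)  II: 1.582 (Δ0.036)  III: 1.605 (Δ0.013)  IV: 1.926 (Δ0.308)  V: 1.755 (Δ0.137)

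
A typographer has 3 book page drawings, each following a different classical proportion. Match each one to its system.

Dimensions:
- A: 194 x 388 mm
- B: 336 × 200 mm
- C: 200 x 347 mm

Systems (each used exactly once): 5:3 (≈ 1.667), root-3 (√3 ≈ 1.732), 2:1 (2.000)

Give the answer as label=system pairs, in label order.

A = 388/194 ≈ 2.000 → 2:1 (2.000)
B = 336/200 ≈ 1.680 → 5:3 (1.667)
C = 347/200 ≈ 1.735 → root-3 (1.732)

A=2:1, B=5:3, C=root-3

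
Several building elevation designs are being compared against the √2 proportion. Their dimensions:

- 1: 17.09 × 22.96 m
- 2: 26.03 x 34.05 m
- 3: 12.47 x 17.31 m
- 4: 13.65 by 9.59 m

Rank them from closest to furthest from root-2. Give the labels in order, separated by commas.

Ratios: 1 = 22.96 / 17.09 ≈ 1.343; 2 = 34.05 / 26.03 ≈ 1.308; 3 = 17.31 / 12.47 ≈ 1.388; 4 = 13.65 / 9.59 ≈ 1.423.
|Δ from 1.414|: 1 0.071; 2 0.106; 3 0.026; 4 0.009.

4, 3, 1, 2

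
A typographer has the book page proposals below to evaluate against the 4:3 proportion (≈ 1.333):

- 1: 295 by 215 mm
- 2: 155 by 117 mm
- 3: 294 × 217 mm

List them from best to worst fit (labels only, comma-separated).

2, 3, 1

1: 295/215 ≈ 1.372 → |1.372 − 1.333| = 0.039
2: 155/117 ≈ 1.325 → |1.325 − 1.333| = 0.008
3: 294/217 ≈ 1.355 → |1.355 − 1.333| = 0.022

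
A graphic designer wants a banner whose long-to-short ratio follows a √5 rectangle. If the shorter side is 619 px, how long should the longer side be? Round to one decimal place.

1384.1 px

root-5 ≈ 2.23607.
Longer side = 619 × 2.23607 ≈ 1384.127 → 1384.1 px.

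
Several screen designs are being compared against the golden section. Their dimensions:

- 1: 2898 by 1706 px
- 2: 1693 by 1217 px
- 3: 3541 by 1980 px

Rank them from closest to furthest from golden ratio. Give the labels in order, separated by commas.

Ratios: 1 = 2898 / 1706 ≈ 1.699; 2 = 1693 / 1217 ≈ 1.391; 3 = 3541 / 1980 ≈ 1.788.
|Δ from 1.618|: 1 0.081; 2 0.227; 3 0.170.

1, 3, 2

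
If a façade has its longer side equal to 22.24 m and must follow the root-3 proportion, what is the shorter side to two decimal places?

12.84 m

root-3 ≈ 1.73205.
Shorter side = 22.24 ÷ 1.73205 ≈ 12.8403 → 12.84 m.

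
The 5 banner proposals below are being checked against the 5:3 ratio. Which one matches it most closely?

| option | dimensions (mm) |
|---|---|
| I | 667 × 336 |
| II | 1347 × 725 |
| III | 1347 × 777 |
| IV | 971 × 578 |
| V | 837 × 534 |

Target 5:3 ≈ 1.667.
I: 1.985 (Δ0.318)  II: 1.858 (Δ0.191)  III: 1.734 (Δ0.067)  IV: 1.680 (Δ0.013)  V: 1.567 (Δ0.100)

IV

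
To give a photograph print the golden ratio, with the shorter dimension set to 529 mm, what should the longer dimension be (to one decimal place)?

855.9 mm

golden ratio ≈ 1.61803.
Longer side = 529 × 1.61803 ≈ 855.938 → 855.9 mm.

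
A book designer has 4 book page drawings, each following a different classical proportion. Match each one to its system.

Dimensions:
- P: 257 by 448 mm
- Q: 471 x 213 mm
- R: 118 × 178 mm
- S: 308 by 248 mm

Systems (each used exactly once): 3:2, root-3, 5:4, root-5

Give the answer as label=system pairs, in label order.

Ratios: P ≈ 1.743; Q ≈ 2.211; R ≈ 1.508; S ≈ 1.242.
Targets: 3:2 ≈ 1.500; root-3 ≈ 1.732; 5:4 ≈ 1.250; root-5 ≈ 2.236.

P=root-3, Q=root-5, R=3:2, S=5:4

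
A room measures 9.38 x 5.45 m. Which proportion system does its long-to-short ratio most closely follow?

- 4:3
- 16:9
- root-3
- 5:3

root-3

Ratio = 9.38 / 5.45 ≈ 1.721.
Distances: 4:3 1.333 (Δ 0.388); 16:9 1.778 (Δ 0.057); root-3 1.732 (Δ 0.011); 5:3 1.667 (Δ 0.054).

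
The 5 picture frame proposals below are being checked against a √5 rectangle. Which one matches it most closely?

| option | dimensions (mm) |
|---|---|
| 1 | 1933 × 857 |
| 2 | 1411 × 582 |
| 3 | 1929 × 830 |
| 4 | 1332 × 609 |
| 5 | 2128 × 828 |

Target root-5 ≈ 2.236.
1: 2.256 (Δ0.020)  2: 2.424 (Δ0.188)  3: 2.324 (Δ0.088)  4: 2.187 (Δ0.049)  5: 2.570 (Δ0.334)

1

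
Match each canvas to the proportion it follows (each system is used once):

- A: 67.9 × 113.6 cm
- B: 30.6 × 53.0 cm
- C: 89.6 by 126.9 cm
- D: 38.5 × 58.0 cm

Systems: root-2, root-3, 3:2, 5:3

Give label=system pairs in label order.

Ratios: A ≈ 1.673; B ≈ 1.732; C ≈ 1.416; D ≈ 1.506.
Targets: root-2 ≈ 1.414; root-3 ≈ 1.732; 3:2 ≈ 1.500; 5:3 ≈ 1.667.

A=5:3, B=root-3, C=root-2, D=3:2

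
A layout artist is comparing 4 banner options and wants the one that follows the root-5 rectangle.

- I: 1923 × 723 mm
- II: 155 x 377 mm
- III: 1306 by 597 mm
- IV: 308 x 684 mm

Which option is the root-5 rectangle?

IV

Ratios (long/short): I ≈ 2.660; II ≈ 2.432; III ≈ 2.188; IV ≈ 2.221.
root-5 ≈ 2.236; option IV is nearest (Δ 0.015).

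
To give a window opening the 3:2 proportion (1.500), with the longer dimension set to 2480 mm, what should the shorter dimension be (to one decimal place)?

1653.3 mm

3:2 = 1.50000.
Shorter side = 2480 ÷ 1.50000 ≈ 1653.333 → 1653.3 mm.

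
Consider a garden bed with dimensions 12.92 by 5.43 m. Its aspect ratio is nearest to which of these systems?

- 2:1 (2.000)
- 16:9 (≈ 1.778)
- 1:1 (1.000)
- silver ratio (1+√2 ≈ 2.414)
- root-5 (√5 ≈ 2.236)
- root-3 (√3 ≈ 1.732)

12.92/5.43 ≈ 2.379. Nearest candidates are silver ratio (2.414, off by 0.035) and root-5 (2.236, off by 0.143).

silver ratio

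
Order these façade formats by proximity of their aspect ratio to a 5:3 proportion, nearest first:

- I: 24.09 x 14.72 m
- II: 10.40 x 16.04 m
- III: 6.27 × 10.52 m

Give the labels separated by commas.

III, I, II

Ratios: I = 24.09 / 14.72 ≈ 1.637; II = 16.04 / 10.40 ≈ 1.542; III = 10.52 / 6.27 ≈ 1.678.
|Δ from 1.667|: I 0.030; II 0.125; III 0.011.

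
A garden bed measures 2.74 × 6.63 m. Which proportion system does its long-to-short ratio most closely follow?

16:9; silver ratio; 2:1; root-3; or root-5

silver ratio

6.63/2.74 ≈ 2.420. Nearest candidates are silver ratio (2.414, off by 0.006) and root-5 (2.236, off by 0.184).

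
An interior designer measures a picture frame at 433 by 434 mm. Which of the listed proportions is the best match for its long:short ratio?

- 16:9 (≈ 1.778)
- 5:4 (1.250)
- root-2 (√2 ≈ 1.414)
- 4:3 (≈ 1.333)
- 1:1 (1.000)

434/433 ≈ 1.002. Nearest candidates are 1:1 (1.000, off by 0.002) and 5:4 (1.250, off by 0.248).

1:1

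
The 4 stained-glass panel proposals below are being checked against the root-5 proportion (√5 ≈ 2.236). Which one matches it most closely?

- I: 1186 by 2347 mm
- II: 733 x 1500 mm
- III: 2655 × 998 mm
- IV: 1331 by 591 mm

IV

Ratios (long/short): I ≈ 1.979; II ≈ 2.046; III ≈ 2.660; IV ≈ 2.252.
root-5 ≈ 2.236; option IV is nearest (Δ 0.016).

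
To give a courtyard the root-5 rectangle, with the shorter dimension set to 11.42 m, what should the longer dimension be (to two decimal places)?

root-5 ≈ 2.23607.
Longer side = 11.42 × 2.23607 ≈ 25.5359 → 25.54 m.

25.54 m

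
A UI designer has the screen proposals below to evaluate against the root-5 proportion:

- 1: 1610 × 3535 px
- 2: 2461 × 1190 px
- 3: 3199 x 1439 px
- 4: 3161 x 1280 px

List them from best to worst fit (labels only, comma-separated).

3, 1, 2, 4

Ratios: 1 = 3535 / 1610 ≈ 2.196; 2 = 2461 / 1190 ≈ 2.068; 3 = 3199 / 1439 ≈ 2.223; 4 = 3161 / 1280 ≈ 2.470.
|Δ from 2.236|: 1 0.040; 2 0.168; 3 0.013; 4 0.234.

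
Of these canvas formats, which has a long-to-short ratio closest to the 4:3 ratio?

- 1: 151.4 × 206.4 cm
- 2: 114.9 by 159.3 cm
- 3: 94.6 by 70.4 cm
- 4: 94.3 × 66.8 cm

3

Ratios (long/short): 1 ≈ 1.363; 2 ≈ 1.386; 3 ≈ 1.344; 4 ≈ 1.412.
4:3 ≈ 1.333; option 3 is nearest (Δ 0.011).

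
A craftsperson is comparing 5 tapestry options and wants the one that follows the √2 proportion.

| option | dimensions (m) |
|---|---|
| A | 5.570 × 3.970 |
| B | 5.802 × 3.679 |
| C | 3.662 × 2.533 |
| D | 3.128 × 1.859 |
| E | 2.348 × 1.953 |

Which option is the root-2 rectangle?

A

Target root-2 ≈ 1.414.
A: 1.403 (Δ0.011)  B: 1.577 (Δ0.163)  C: 1.446 (Δ0.032)  D: 1.683 (Δ0.269)  E: 1.202 (Δ0.212)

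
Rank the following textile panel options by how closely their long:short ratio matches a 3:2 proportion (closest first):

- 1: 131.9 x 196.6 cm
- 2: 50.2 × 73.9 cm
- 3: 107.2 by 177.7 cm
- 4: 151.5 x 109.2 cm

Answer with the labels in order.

1, 2, 4, 3

1: 196.6/131.9 ≈ 1.491 → |1.491 − 1.500| = 0.009
2: 73.9/50.2 ≈ 1.472 → |1.472 − 1.500| = 0.028
3: 177.7/107.2 ≈ 1.658 → |1.658 − 1.500| = 0.158
4: 151.5/109.2 ≈ 1.387 → |1.387 − 1.500| = 0.113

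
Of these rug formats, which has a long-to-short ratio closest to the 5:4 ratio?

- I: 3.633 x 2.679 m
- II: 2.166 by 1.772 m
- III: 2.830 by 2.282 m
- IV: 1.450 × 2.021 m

III

Ratios (long/short): I ≈ 1.356; II ≈ 1.222; III ≈ 1.240; IV ≈ 1.394.
5:4 ≈ 1.250; option III is nearest (Δ 0.010).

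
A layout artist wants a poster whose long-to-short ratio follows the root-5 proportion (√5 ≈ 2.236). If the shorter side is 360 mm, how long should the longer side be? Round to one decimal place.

805.0 mm

root-5 ≈ 2.23607.
Longer side = 360 × 2.23607 ≈ 804.985 → 805.0 mm.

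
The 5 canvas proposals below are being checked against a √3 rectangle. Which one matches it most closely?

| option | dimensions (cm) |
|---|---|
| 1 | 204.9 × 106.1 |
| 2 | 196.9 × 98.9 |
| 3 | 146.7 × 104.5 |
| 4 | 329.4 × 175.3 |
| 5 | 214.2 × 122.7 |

5

Ratios (long/short): 1 ≈ 1.931; 2 ≈ 1.991; 3 ≈ 1.404; 4 ≈ 1.879; 5 ≈ 1.746.
root-3 ≈ 1.732; option 5 is nearest (Δ 0.014).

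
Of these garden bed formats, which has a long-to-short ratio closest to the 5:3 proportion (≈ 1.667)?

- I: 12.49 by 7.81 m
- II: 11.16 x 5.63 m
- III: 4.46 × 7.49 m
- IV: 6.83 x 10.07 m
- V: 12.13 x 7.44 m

Target 5:3 ≈ 1.667.
I: 1.599 (Δ0.068)  II: 1.982 (Δ0.315)  III: 1.679 (Δ0.012)  IV: 1.474 (Δ0.193)  V: 1.630 (Δ0.037)

III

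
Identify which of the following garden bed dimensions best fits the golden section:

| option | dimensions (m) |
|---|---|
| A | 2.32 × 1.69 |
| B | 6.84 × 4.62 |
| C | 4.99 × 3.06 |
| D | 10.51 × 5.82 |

Target golden ratio ≈ 1.618.
A: 1.373 (Δ0.245)  B: 1.481 (Δ0.137)  C: 1.631 (Δ0.013)  D: 1.806 (Δ0.188)

C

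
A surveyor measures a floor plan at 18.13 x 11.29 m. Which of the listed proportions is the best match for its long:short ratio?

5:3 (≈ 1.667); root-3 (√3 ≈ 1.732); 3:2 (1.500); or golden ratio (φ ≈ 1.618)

Ratio = 18.13 / 11.29 ≈ 1.606.
Distances: 5:3 1.667 (Δ 0.061); root-3 1.732 (Δ 0.126); 3:2 1.500 (Δ 0.106); golden ratio 1.618 (Δ 0.012).

golden ratio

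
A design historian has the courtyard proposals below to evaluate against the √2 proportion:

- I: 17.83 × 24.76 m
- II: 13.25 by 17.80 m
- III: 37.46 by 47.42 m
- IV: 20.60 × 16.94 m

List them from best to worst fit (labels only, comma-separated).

I: 24.76/17.83 ≈ 1.389 → |1.389 − 1.414| = 0.025
II: 17.80/13.25 ≈ 1.343 → |1.343 − 1.414| = 0.071
III: 47.42/37.46 ≈ 1.266 → |1.266 − 1.414| = 0.148
IV: 20.60/16.94 ≈ 1.216 → |1.216 − 1.414| = 0.198

I, II, III, IV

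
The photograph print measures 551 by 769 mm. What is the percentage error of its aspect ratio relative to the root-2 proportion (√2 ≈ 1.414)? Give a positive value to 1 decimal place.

1.3%

Ratio = 769 / 551 ≈ 1.3956.
Ideal root-2 ≈ 1.4142. |1.3956 − 1.4142| / 1.4142 ≈ 1.32% → 1.3%.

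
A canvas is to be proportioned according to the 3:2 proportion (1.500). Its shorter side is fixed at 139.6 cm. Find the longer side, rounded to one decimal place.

209.4 cm

3:2 = 1.50000.
Longer side = 139.6 × 1.50000 ≈ 209.400 → 209.4 cm.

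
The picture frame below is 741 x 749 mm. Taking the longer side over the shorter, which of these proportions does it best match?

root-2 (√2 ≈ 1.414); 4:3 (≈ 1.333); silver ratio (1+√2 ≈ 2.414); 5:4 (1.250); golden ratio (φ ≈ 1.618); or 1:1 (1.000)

1:1

Ratio = 749 / 741 ≈ 1.011.
Distances: root-2 1.414 (Δ 0.403); 4:3 1.333 (Δ 0.322); silver ratio 2.414 (Δ 1.403); 5:4 1.250 (Δ 0.239); golden ratio 1.618 (Δ 0.607); 1:1 1.000 (Δ 0.011).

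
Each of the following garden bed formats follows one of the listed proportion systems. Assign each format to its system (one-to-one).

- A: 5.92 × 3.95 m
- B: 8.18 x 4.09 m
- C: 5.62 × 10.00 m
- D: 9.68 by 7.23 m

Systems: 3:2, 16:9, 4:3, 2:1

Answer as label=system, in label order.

A = 5.92/3.95 ≈ 1.499 → 3:2 (1.500)
B = 8.18/4.09 ≈ 2.000 → 2:1 (2.000)
C = 10.00/5.62 ≈ 1.779 → 16:9 (1.778)
D = 9.68/7.23 ≈ 1.339 → 4:3 (1.333)

A=3:2, B=2:1, C=16:9, D=4:3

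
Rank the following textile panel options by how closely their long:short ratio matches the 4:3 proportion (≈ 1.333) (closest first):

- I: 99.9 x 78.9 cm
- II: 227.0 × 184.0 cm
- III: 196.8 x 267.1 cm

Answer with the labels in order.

III, I, II

Ratios: I = 99.9 / 78.9 ≈ 1.266; II = 227.0 / 184.0 ≈ 1.234; III = 267.1 / 196.8 ≈ 1.357.
|Δ from 1.333|: I 0.067; II 0.099; III 0.024.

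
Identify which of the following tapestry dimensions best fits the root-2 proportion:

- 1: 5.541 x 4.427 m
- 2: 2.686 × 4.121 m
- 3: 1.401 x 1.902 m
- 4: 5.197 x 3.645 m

Target root-2 ≈ 1.414.
1: 1.252 (Δ0.162)  2: 1.534 (Δ0.120)  3: 1.358 (Δ0.056)  4: 1.426 (Δ0.012)

4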